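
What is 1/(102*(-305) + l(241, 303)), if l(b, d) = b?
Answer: -1/30869 ≈ -3.2395e-5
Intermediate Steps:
1/(102*(-305) + l(241, 303)) = 1/(102*(-305) + 241) = 1/(-31110 + 241) = 1/(-30869) = -1/30869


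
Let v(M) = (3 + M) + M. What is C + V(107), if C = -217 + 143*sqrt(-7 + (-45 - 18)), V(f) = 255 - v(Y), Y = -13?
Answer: 61 + 143*I*sqrt(70) ≈ 61.0 + 1196.4*I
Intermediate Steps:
v(M) = 3 + 2*M
V(f) = 278 (V(f) = 255 - (3 + 2*(-13)) = 255 - (3 - 26) = 255 - 1*(-23) = 255 + 23 = 278)
C = -217 + 143*I*sqrt(70) (C = -217 + 143*sqrt(-7 - 63) = -217 + 143*sqrt(-70) = -217 + 143*(I*sqrt(70)) = -217 + 143*I*sqrt(70) ≈ -217.0 + 1196.4*I)
C + V(107) = (-217 + 143*I*sqrt(70)) + 278 = 61 + 143*I*sqrt(70)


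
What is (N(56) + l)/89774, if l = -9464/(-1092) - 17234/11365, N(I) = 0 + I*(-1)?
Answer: -832766/1530422265 ≈ -0.00054414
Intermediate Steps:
N(I) = -I (N(I) = 0 - I = -I)
l = 243788/34095 (l = -9464*(-1/1092) - 17234*1/11365 = 26/3 - 17234/11365 = 243788/34095 ≈ 7.1503)
(N(56) + l)/89774 = (-1*56 + 243788/34095)/89774 = (-56 + 243788/34095)*(1/89774) = -1665532/34095*1/89774 = -832766/1530422265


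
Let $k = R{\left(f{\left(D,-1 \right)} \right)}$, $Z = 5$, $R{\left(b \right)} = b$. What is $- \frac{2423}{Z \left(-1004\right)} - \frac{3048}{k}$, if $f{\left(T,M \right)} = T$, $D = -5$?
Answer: $\frac{612523}{1004} \approx 610.08$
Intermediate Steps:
$k = -5$
$- \frac{2423}{Z \left(-1004\right)} - \frac{3048}{k} = - \frac{2423}{5 \left(-1004\right)} - \frac{3048}{-5} = - \frac{2423}{-5020} - - \frac{3048}{5} = \left(-2423\right) \left(- \frac{1}{5020}\right) + \frac{3048}{5} = \frac{2423}{5020} + \frac{3048}{5} = \frac{612523}{1004}$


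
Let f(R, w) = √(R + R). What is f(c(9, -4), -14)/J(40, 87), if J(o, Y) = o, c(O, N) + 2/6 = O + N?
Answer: √21/60 ≈ 0.076376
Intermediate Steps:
c(O, N) = -⅓ + N + O (c(O, N) = -⅓ + (O + N) = -⅓ + (N + O) = -⅓ + N + O)
f(R, w) = √2*√R (f(R, w) = √(2*R) = √2*√R)
f(c(9, -4), -14)/J(40, 87) = (√2*√(-⅓ - 4 + 9))/40 = (√2*√(14/3))*(1/40) = (√2*(√42/3))*(1/40) = (2*√21/3)*(1/40) = √21/60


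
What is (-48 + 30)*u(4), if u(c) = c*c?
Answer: -288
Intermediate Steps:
u(c) = c²
(-48 + 30)*u(4) = (-48 + 30)*4² = -18*16 = -288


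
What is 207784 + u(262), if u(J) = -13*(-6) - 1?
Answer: 207861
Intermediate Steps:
u(J) = 77 (u(J) = 78 - 1 = 77)
207784 + u(262) = 207784 + 77 = 207861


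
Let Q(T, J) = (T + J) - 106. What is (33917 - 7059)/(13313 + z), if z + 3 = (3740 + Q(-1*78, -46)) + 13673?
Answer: 26858/30493 ≈ 0.88079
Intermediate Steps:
Q(T, J) = -106 + J + T (Q(T, J) = (J + T) - 106 = -106 + J + T)
z = 17180 (z = -3 + ((3740 + (-106 - 46 - 1*78)) + 13673) = -3 + ((3740 + (-106 - 46 - 78)) + 13673) = -3 + ((3740 - 230) + 13673) = -3 + (3510 + 13673) = -3 + 17183 = 17180)
(33917 - 7059)/(13313 + z) = (33917 - 7059)/(13313 + 17180) = 26858/30493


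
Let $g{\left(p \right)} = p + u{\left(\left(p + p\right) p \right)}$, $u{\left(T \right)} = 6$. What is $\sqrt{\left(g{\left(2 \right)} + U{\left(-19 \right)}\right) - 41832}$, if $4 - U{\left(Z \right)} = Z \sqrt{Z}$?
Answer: $\sqrt{-41820 + 19 i \sqrt{19}} \approx 0.202 + 204.5 i$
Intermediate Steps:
$g{\left(p \right)} = 6 + p$ ($g{\left(p \right)} = p + 6 = 6 + p$)
$U{\left(Z \right)} = 4 - Z^{\frac{3}{2}}$ ($U{\left(Z \right)} = 4 - Z \sqrt{Z} = 4 - Z^{\frac{3}{2}}$)
$\sqrt{\left(g{\left(2 \right)} + U{\left(-19 \right)}\right) - 41832} = \sqrt{\left(\left(6 + 2\right) + \left(4 - \left(-19\right)^{\frac{3}{2}}\right)\right) - 41832} = \sqrt{\left(8 + \left(4 - - 19 i \sqrt{19}\right)\right) - 41832} = \sqrt{\left(8 + \left(4 + 19 i \sqrt{19}\right)\right) - 41832} = \sqrt{\left(12 + 19 i \sqrt{19}\right) - 41832} = \sqrt{-41820 + 19 i \sqrt{19}}$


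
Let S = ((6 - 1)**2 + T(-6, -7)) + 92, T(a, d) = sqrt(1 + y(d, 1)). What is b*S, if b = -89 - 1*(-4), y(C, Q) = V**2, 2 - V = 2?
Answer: -10030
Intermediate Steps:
V = 0 (V = 2 - 1*2 = 2 - 2 = 0)
y(C, Q) = 0 (y(C, Q) = 0**2 = 0)
b = -85 (b = -89 + 4 = -85)
T(a, d) = 1 (T(a, d) = sqrt(1 + 0) = sqrt(1) = 1)
S = 118 (S = ((6 - 1)**2 + 1) + 92 = (5**2 + 1) + 92 = (25 + 1) + 92 = 26 + 92 = 118)
b*S = -85*118 = -10030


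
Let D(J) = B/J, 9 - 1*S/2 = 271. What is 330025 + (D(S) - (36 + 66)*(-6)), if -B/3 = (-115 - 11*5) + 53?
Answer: 173253437/524 ≈ 3.3064e+5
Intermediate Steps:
S = -524 (S = 18 - 2*271 = 18 - 542 = -524)
B = 351 (B = -3*((-115 - 11*5) + 53) = -3*((-115 - 55) + 53) = -3*(-170 + 53) = -3*(-117) = 351)
D(J) = 351/J
330025 + (D(S) - (36 + 66)*(-6)) = 330025 + (351/(-524) - (36 + 66)*(-6)) = 330025 + (351*(-1/524) - 102*(-6)) = 330025 + (-351/524 - 1*(-612)) = 330025 + (-351/524 + 612) = 330025 + 320337/524 = 173253437/524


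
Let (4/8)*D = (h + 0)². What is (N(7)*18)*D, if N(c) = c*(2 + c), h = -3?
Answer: 20412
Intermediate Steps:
D = 18 (D = 2*(-3 + 0)² = 2*(-3)² = 2*9 = 18)
(N(7)*18)*D = ((7*(2 + 7))*18)*18 = ((7*9)*18)*18 = (63*18)*18 = 1134*18 = 20412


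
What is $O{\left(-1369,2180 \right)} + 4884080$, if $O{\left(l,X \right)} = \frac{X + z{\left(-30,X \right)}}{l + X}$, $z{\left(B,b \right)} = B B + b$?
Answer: $\frac{3960994140}{811} \approx 4.8841 \cdot 10^{6}$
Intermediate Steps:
$z{\left(B,b \right)} = b + B^{2}$ ($z{\left(B,b \right)} = B^{2} + b = b + B^{2}$)
$O{\left(l,X \right)} = \frac{900 + 2 X}{X + l}$ ($O{\left(l,X \right)} = \frac{X + \left(X + \left(-30\right)^{2}\right)}{l + X} = \frac{X + \left(X + 900\right)}{X + l} = \frac{X + \left(900 + X\right)}{X + l} = \frac{900 + 2 X}{X + l}$)
$O{\left(-1369,2180 \right)} + 4884080 = \frac{2 \left(450 + 2180\right)}{2180 - 1369} + 4884080 = 2 \cdot \frac{1}{811} \cdot 2630 + 4884080 = \frac{5260}{811} + 4884080 = \frac{3960994140}{811}$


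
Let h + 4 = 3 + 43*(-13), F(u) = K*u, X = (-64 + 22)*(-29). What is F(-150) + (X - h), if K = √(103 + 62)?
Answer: 1778 - 150*√165 ≈ -148.78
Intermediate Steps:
K = √165 ≈ 12.845
X = 1218 (X = -42*(-29) = 1218)
F(u) = u*√165 (F(u) = √165*u = u*√165)
h = -560 (h = -4 + (3 + 43*(-13)) = -4 + (3 - 559) = -4 - 556 = -560)
F(-150) + (X - h) = -150*√165 + (1218 - 1*(-560)) = -150*√165 + (1218 + 560) = -150*√165 + 1778 = 1778 - 150*√165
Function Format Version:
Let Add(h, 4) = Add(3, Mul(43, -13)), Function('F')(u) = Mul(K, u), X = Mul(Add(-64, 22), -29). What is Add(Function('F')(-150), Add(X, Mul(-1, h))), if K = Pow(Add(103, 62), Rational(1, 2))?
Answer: Add(1778, Mul(-150, Pow(165, Rational(1, 2)))) ≈ -148.78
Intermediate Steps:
K = Pow(165, Rational(1, 2)) ≈ 12.845
X = 1218 (X = Mul(-42, -29) = 1218)
Function('F')(u) = Mul(u, Pow(165, Rational(1, 2))) (Function('F')(u) = Mul(Pow(165, Rational(1, 2)), u) = Mul(u, Pow(165, Rational(1, 2))))
h = -560 (h = Add(-4, Add(3, Mul(43, -13))) = Add(-4, Add(3, -559)) = Add(-4, -556) = -560)
Add(Function('F')(-150), Add(X, Mul(-1, h))) = Add(Mul(-150, Pow(165, Rational(1, 2))), Add(1218, Mul(-1, -560))) = Add(Mul(-150, Pow(165, Rational(1, 2))), Add(1218, 560)) = Add(Mul(-150, Pow(165, Rational(1, 2))), 1778) = Add(1778, Mul(-150, Pow(165, Rational(1, 2))))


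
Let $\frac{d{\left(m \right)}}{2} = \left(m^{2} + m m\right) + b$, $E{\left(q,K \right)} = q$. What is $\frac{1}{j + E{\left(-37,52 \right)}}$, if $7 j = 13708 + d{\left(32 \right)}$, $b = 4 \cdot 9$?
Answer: $\frac{7}{17617} \approx 0.00039734$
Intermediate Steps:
$b = 36$
$d{\left(m \right)} = 72 + 4 m^{2}$ ($d{\left(m \right)} = 2 \left(\left(m^{2} + m m\right) + 36\right) = 2 \left(\left(m^{2} + m^{2}\right) + 36\right) = 2 \left(2 m^{2} + 36\right) = 2 \left(36 + 2 m^{2}\right) = 72 + 4 m^{2}$)
$j = \frac{17876}{7}$ ($j = \frac{13708 + \left(72 + 4 \cdot 32^{2}\right)}{7} = \frac{13708 + \left(72 + 4 \cdot 1024\right)}{7} = \frac{13708 + \left(72 + 4096\right)}{7} = \frac{13708 + 4168}{7} = \frac{1}{7} \cdot 17876 = \frac{17876}{7} \approx 2553.7$)
$\frac{1}{j + E{\left(-37,52 \right)}} = \frac{1}{\frac{17876}{7} - 37} = \frac{1}{\frac{17617}{7}} = \frac{7}{17617}$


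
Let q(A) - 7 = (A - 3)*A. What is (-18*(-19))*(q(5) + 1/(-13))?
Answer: 75240/13 ≈ 5787.7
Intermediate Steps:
q(A) = 7 + A*(-3 + A) (q(A) = 7 + (A - 3)*A = 7 + (-3 + A)*A = 7 + A*(-3 + A))
(-18*(-19))*(q(5) + 1/(-13)) = (-18*(-19))*((7 + 5² - 3*5) + 1/(-13)) = 342*((7 + 25 - 15) - 1/13) = 342*(17 - 1/13) = 342*(220/13) = 75240/13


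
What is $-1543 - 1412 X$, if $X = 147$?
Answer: $-209107$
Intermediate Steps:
$-1543 - 1412 X = -1543 - 207564 = -209107$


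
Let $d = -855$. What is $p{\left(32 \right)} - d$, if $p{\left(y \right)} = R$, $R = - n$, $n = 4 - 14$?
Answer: $865$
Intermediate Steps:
$n = -10$ ($n = 4 - 14 = -10$)
$R = 10$ ($R = \left(-1\right) \left(-10\right) = 10$)
$p{\left(y \right)} = 10$
$p{\left(32 \right)} - d = 10 - -855 = 10 + 855 = 865$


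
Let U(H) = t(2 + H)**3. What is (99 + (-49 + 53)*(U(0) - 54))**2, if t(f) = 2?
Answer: 7225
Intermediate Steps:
U(H) = 8 (U(H) = 2**3 = 8)
(99 + (-49 + 53)*(U(0) - 54))**2 = (99 + (-49 + 53)*(8 - 54))**2 = (99 + 4*(-46))**2 = (99 - 184)**2 = (-85)**2 = 7225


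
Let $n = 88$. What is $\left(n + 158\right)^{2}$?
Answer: $60516$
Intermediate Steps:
$\left(n + 158\right)^{2} = \left(88 + 158\right)^{2} = 246^{2} = 60516$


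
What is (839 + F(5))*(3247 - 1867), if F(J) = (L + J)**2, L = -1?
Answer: 1179900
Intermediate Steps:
F(J) = (-1 + J)**2
(839 + F(5))*(3247 - 1867) = (839 + (-1 + 5)**2)*(3247 - 1867) = (839 + 4**2)*1380 = (839 + 16)*1380 = 855*1380 = 1179900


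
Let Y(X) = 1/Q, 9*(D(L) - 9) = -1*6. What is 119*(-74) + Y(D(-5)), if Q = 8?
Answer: -70447/8 ≈ -8805.9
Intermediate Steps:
D(L) = 25/3 (D(L) = 9 + (-1*6)/9 = 9 + (1/9)*(-6) = 9 - 2/3 = 25/3)
Y(X) = 1/8
119*(-74) + Y(D(-5)) = 119*(-74) + 1/8 = -8806 + 1/8 = -70447/8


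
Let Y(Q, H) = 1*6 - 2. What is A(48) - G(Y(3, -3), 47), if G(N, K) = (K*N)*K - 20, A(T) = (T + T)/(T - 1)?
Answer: -414256/47 ≈ -8814.0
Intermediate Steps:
Y(Q, H) = 4 (Y(Q, H) = 6 - 2 = 4)
A(T) = 2*T/(-1 + T) (A(T) = (2*T)/(-1 + T) = 2*T/(-1 + T))
G(N, K) = -20 + N*K² (G(N, K) = N*K² - 20 = -20 + N*K²)
A(48) - G(Y(3, -3), 47) = 2*48/(-1 + 48) - (-20 + 4*47²) = 2*48/47 - (-20 + 4*2209) = 2*48*(1/47) - (-20 + 8836) = 96/47 - 1*8816 = 96/47 - 8816 = -414256/47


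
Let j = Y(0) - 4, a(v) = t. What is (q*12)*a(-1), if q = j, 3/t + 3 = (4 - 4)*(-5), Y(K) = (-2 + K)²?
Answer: 0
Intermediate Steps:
t = -1 (t = 3/(-3 + (4 - 4)*(-5)) = 3/(-3 + 0*(-5)) = 3/(-3 + 0) = 3/(-3) = 3*(-⅓) = -1)
a(v) = -1
j = 0 (j = (-2 + 0)² - 4 = (-2)² - 4 = 4 - 4 = 0)
q = 0
(q*12)*a(-1) = (0*12)*(-1) = 0*(-1) = 0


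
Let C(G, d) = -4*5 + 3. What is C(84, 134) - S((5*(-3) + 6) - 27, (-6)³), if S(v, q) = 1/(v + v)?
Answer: -1223/72 ≈ -16.986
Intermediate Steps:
C(G, d) = -17 (C(G, d) = -20 + 3 = -17)
S(v, q) = 1/(2*v)
C(84, 134) - S((5*(-3) + 6) - 27, (-6)³) = -17 - 1/(2*((5*(-3) + 6) - 27)) = -17 - 1/(2*((-15 + 6) - 27)) = -17 - 1/(2*(-9 - 27)) = -17 - 1/(2*(-36)) = -17 - (-1)/(2*36) = -17 - 1*(-1/72) = -17 + 1/72 = -1223/72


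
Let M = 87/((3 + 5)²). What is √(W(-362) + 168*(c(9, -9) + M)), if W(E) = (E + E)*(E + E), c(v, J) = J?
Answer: √8366278/4 ≈ 723.11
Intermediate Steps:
M = 87/64 (M = 87/(8²) = 87/64 ≈ 1.3594)
W(E) = 4*E² (W(E) = (2*E)*(2*E) = 4*E²)
√(W(-362) + 168*(c(9, -9) + M)) = √(4*(-362)² + 168*(-9 + 87/64)) = √(4*131044 + 168*(-489/64)) = √(524176 - 10269/8) = √(4183139/8) = √8366278/4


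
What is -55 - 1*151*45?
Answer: -6850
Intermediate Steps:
-55 - 1*151*45 = -55 - 151*45 = -55 - 6795 = -6850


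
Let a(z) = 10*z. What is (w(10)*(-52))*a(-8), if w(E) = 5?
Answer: 20800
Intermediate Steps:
(w(10)*(-52))*a(-8) = (5*(-52))*(10*(-8)) = -260*(-80) = 20800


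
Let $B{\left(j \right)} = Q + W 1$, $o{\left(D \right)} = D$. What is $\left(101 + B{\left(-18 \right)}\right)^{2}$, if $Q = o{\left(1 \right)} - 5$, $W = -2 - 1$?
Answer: $8836$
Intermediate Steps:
$W = -3$
$Q = -4$ ($Q = 1 - 5 = -4$)
$B{\left(j \right)} = -7$ ($B{\left(j \right)} = -4 - 3 = -7$)
$\left(101 + B{\left(-18 \right)}\right)^{2} = \left(101 - 7\right)^{2} = 94^{2} = 8836$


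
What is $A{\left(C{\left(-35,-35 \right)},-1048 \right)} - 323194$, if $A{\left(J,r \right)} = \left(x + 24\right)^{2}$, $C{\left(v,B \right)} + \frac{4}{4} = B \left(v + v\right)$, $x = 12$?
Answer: $-321898$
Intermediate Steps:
$C{\left(v,B \right)} = -1 + 2 B v$ ($C{\left(v,B \right)} = -1 + B \left(v + v\right) = -1 + B 2 v = -1 + 2 B v$)
$A{\left(J,r \right)} = 1296$ ($A{\left(J,r \right)} = \left(12 + 24\right)^{2} = 36^{2} = 1296$)
$A{\left(C{\left(-35,-35 \right)},-1048 \right)} - 323194 = 1296 - 323194 = -321898$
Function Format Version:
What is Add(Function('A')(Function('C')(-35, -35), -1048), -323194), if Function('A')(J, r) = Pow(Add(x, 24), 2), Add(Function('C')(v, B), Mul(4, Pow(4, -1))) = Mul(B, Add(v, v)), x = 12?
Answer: -321898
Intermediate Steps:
Function('C')(v, B) = Add(-1, Mul(2, B, v)) (Function('C')(v, B) = Add(-1, Mul(B, Add(v, v))) = Add(-1, Mul(B, Mul(2, v))) = Add(-1, Mul(2, B, v)))
Function('A')(J, r) = 1296 (Function('A')(J, r) = Pow(Add(12, 24), 2) = Pow(36, 2) = 1296)
Add(Function('A')(Function('C')(-35, -35), -1048), -323194) = Add(1296, -323194) = -321898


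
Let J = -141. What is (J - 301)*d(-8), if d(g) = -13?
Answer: 5746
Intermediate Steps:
(J - 301)*d(-8) = (-141 - 301)*(-13) = -442*(-13) = 5746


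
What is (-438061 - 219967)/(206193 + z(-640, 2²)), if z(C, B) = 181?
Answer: -47002/14741 ≈ -3.1885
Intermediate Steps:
(-438061 - 219967)/(206193 + z(-640, 2²)) = (-438061 - 219967)/(206193 + 181) = -658028/206374 = -658028*1/206374 = -47002/14741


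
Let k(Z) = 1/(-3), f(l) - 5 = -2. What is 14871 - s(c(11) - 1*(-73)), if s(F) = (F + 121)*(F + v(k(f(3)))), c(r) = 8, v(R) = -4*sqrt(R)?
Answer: -1491 + 808*I*sqrt(3)/3 ≈ -1491.0 + 466.5*I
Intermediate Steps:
f(l) = 3 (f(l) = 5 - 2 = 3)
k(Z) = -1/3
s(F) = (121 + F)*(F - 4*I*sqrt(3)/3) (s(F) = (F + 121)*(F - 4*I*sqrt(3)/3) = (121 + F)*(F - 4*I*sqrt(3)/3))
14871 - s(c(11) - 1*(-73)) = 14871 - ((8 - 1*(-73))**2 + 121*(8 - 1*(-73)) - 484*I*sqrt(3)/3 - 4*I*(8 - 1*(-73))*sqrt(3)/3) = 14871 - ((8 + 73)**2 + 121*(8 + 73) - 484*I*sqrt(3)/3 - 4*I*(8 + 73)*sqrt(3)/3) = 14871 - (81**2 + 121*81 - 484*I*sqrt(3)/3 - 4/3*I*81*sqrt(3)) = 14871 - (6561 + 9801 - 484*I*sqrt(3)/3 - 108*I*sqrt(3)) = 14871 - (16362 - 808*I*sqrt(3)/3) = 14871 + (-16362 + 808*I*sqrt(3)/3) = -1491 + 808*I*sqrt(3)/3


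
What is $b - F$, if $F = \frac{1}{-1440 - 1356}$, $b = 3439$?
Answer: $\frac{9615445}{2796} \approx 3439.0$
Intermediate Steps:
$F = - \frac{1}{2796}$ ($F = \frac{1}{-2796} = - \frac{1}{2796} \approx -0.00035765$)
$b - F = 3439 - - \frac{1}{2796} = 3439 + \frac{1}{2796} = \frac{9615445}{2796}$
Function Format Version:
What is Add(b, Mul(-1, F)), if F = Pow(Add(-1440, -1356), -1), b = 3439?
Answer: Rational(9615445, 2796) ≈ 3439.0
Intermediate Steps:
F = Rational(-1, 2796) (F = Pow(-2796, -1) = Rational(-1, 2796) ≈ -0.00035765)
Add(b, Mul(-1, F)) = Add(3439, Mul(-1, Rational(-1, 2796))) = Add(3439, Rational(1, 2796)) = Rational(9615445, 2796)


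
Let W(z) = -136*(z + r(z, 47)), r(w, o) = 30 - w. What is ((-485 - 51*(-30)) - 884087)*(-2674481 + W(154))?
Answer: 2365281862562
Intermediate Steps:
W(z) = -4080 (W(z) = -136*(z + (30 - z)) = -136*30 = -4080)
((-485 - 51*(-30)) - 884087)*(-2674481 + W(154)) = ((-485 - 51*(-30)) - 884087)*(-2674481 - 4080) = ((-485 + 1530) - 884087)*(-2678561) = (1045 - 884087)*(-2678561) = -883042*(-2678561) = 2365281862562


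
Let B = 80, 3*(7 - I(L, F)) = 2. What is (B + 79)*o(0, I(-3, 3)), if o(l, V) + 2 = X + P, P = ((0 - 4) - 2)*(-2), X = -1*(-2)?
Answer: 1908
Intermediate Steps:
I(L, F) = 19/3 (I(L, F) = 7 - ⅓*2 = 7 - ⅔ = 19/3)
X = 2
P = 12 (P = (-4 - 2)*(-2) = -6*(-2) = 12)
o(l, V) = 12 (o(l, V) = -2 + (2 + 12) = -2 + 14 = 12)
(B + 79)*o(0, I(-3, 3)) = (80 + 79)*12 = 159*12 = 1908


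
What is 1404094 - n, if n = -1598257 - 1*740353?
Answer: 3742704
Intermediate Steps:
n = -2338610 (n = -1598257 - 740353 = -2338610)
1404094 - n = 1404094 - 1*(-2338610) = 1404094 + 2338610 = 3742704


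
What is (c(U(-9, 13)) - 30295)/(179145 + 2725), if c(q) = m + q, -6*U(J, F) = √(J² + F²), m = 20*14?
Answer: -6003/36374 - √10/218244 ≈ -0.16505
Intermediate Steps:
m = 280
U(J, F) = -√(F² + J²)/6 (U(J, F) = -√(J² + F²)/6 = -√(F² + J²)/6)
c(q) = 280 + q
(c(U(-9, 13)) - 30295)/(179145 + 2725) = ((280 - √(13² + (-9)²)/6) - 30295)/(179145 + 2725) = ((280 - √(169 + 81)/6) - 30295)/181870 = ((280 - 5*√10/6) - 30295)*(1/181870) = (-30015 - 5*√10/6)*(1/181870) = -6003/36374 - √10/218244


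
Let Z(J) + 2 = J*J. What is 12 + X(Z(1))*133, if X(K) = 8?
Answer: 1076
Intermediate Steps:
Z(J) = -2 + J**2 (Z(J) = -2 + J*J = -2 + J**2)
12 + X(Z(1))*133 = 12 + 8*133 = 12 + 1064 = 1076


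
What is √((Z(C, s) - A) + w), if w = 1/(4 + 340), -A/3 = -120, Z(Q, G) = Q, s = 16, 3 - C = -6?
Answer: I*√10383898/172 ≈ 18.735*I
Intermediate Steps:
C = 9 (C = 3 - 1*(-6) = 3 + 6 = 9)
A = 360 (A = -3*(-120) = 360)
w = 1/344 ≈ 0.0029070
√((Z(C, s) - A) + w) = √((9 - 1*360) + 1/344) = √((9 - 360) + 1/344) = √(-351 + 1/344) = √(-120743/344) = I*√10383898/172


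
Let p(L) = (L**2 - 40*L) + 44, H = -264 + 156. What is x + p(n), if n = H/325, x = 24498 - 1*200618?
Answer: -18596611836/105625 ≈ -1.7606e+5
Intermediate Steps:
H = -108
x = -176120 (x = 24498 - 200618 = -176120)
n = -108/325 ≈ -0.33231
p(L) = 44 + L**2 - 40*L
x + p(n) = -176120 + (44 + (-108/325)**2 - 40*(-108/325)) = -176120 + (44 + 11664/105625 + 864/65) = -176120 + 6063164/105625 = -18596611836/105625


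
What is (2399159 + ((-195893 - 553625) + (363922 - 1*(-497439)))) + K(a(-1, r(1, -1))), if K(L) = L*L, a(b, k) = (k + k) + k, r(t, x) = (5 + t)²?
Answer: 2522666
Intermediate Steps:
a(b, k) = 3*k (a(b, k) = 2*k + k = 3*k)
K(L) = L²
(2399159 + ((-195893 - 553625) + (363922 - 1*(-497439)))) + K(a(-1, r(1, -1))) = (2399159 + ((-195893 - 553625) + (363922 - 1*(-497439)))) + (3*(5 + 1)²)² = (2399159 + (-749518 + (363922 + 497439))) + (3*6²)² = (2399159 + (-749518 + 861361)) + (3*36)² = (2399159 + 111843) + 108² = 2511002 + 11664 = 2522666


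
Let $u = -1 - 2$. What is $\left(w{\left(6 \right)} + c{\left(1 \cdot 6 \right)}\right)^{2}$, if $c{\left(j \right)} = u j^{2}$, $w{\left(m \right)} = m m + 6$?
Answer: $4356$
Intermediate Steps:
$u = -3$
$w{\left(m \right)} = 6 + m^{2}$ ($w{\left(m \right)} = m^{2} + 6 = 6 + m^{2}$)
$c{\left(j \right)} = - 3 j^{2}$
$\left(w{\left(6 \right)} + c{\left(1 \cdot 6 \right)}\right)^{2} = \left(\left(6 + 6^{2}\right) - 3 \left(1 \cdot 6\right)^{2}\right)^{2} = \left(\left(6 + 36\right) - 3 \cdot 6^{2}\right)^{2} = \left(42 - 108\right)^{2} = \left(-66\right)^{2} = 4356$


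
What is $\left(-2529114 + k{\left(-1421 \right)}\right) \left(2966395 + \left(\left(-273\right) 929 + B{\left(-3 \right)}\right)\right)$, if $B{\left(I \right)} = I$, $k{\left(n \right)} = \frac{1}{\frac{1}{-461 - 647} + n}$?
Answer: $- \frac{830946268871704450}{121113} \approx -6.8609 \cdot 10^{12}$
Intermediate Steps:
$k{\left(n \right)} = \frac{1}{- \frac{1}{1108} + n}$ ($k{\left(n \right)} = \frac{1}{\frac{1}{-1108} + n} = \frac{1}{- \frac{1}{1108} + n}$)
$\left(-2529114 + k{\left(-1421 \right)}\right) \left(2966395 + \left(\left(-273\right) 929 + B{\left(-3 \right)}\right)\right) = \left(-2529114 + \frac{1108}{-1 + 1108 \left(-1421\right)}\right) \left(2966395 - 253620\right) = \left(-2529114 + \frac{1108}{-1 - 1574468}\right) \left(2966395 - 253620\right) = \left(-2529114 + \frac{1108}{-1574469}\right) \left(2966395 - 253620\right) = \left(-2529114 + 1108 \left(- \frac{1}{1574469}\right)\right) 2712775 = \left(-2529114 - \frac{1108}{1574469}\right) 2712775 = \left(- \frac{3982011591574}{1574469}\right) 2712775 = - \frac{830946268871704450}{121113}$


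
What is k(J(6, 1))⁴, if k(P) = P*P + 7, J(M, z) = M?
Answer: 3418801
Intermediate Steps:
k(P) = 7 + P² (k(P) = P² + 7 = 7 + P²)
k(J(6, 1))⁴ = (7 + 6²)⁴ = (7 + 36)⁴ = 43⁴ = 3418801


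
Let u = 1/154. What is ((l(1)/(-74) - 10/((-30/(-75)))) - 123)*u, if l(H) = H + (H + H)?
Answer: -1565/1628 ≈ -0.96130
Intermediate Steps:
l(H) = 3*H (l(H) = H + 2*H = 3*H)
u = 1/154 ≈ 0.0064935
((l(1)/(-74) - 10/((-30/(-75)))) - 123)*u = (((3*1)/(-74) - 10/((-30/(-75)))) - 123)*(1/154) = ((3*(-1/74) - 10/((-30*(-1/75)))) - 123)*(1/154) = ((-3/74 - 10/⅖) - 123)*(1/154) = ((-3/74 - 10*5/2) - 123)*(1/154) = ((-3/74 - 25) - 123)*(1/154) = (-1853/74 - 123)*(1/154) = -10955/74*1/154 = -1565/1628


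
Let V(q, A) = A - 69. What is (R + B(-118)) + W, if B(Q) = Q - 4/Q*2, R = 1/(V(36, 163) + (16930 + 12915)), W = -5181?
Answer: -9360039084/1766401 ≈ -5298.9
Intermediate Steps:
V(q, A) = -69 + A
R = 1/29939 (R = 1/((-69 + 163) + (16930 + 12915)) = 1/(94 + 29845) = 1/29939 ≈ 3.3401e-5)
B(Q) = Q - 8/Q
(R + B(-118)) + W = (1/29939 + (-118 - 8/(-118))) - 5181 = (1/29939 + (-118 - 8*(-1/118))) - 5181 = (1/29939 + (-118 + 4/59)) - 5181 = (1/29939 - 6958/59) - 5181 = -208315503/1766401 - 5181 = -9360039084/1766401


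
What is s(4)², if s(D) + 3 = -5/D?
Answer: 289/16 ≈ 18.063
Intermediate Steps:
s(D) = -3 - 5/D
s(4)² = (-3 - 5/4)² = (-17/4)² = 289/16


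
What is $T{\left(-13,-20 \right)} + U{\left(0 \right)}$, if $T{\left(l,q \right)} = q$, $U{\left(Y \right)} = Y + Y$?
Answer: $-20$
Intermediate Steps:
$U{\left(Y \right)} = 2 Y$
$T{\left(-13,-20 \right)} + U{\left(0 \right)} = -20 + 2 \cdot 0 = -20 + 0 = -20$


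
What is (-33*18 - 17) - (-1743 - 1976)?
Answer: 3108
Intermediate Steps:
(-33*18 - 17) - (-1743 - 1976) = (-594 - 17) - 1*(-3719) = -611 + 3719 = 3108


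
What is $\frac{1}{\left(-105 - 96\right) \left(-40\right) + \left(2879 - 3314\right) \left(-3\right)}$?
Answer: $\frac{1}{9345} \approx 0.00010701$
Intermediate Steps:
$\frac{1}{\left(-105 - 96\right) \left(-40\right) + \left(2879 - 3314\right) \left(-3\right)} = \frac{1}{\left(-201\right) \left(-40\right) + \left(2879 - 3314\right) \left(-3\right)} = \frac{1}{8040 - -1305} = \frac{1}{8040 + 1305} = \frac{1}{9345}$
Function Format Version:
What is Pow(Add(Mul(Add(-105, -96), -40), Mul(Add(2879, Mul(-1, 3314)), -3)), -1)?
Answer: Rational(1, 9345) ≈ 0.00010701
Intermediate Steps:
Pow(Add(Mul(Add(-105, -96), -40), Mul(Add(2879, Mul(-1, 3314)), -3)), -1) = Pow(Add(Mul(-201, -40), Mul(Add(2879, -3314), -3)), -1) = Pow(Add(8040, Mul(-435, -3)), -1) = Pow(Add(8040, 1305), -1) = Pow(9345, -1) = Rational(1, 9345)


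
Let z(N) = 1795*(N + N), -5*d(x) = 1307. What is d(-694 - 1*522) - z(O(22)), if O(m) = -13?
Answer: 232043/5 ≈ 46409.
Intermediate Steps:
d(x) = -1307/5 (d(x) = -1/5*1307 = -1307/5)
z(N) = 3590*N (z(N) = 1795*(2*N) = 3590*N)
d(-694 - 1*522) - z(O(22)) = -1307/5 - 3590*(-13) = -1307/5 - 1*(-46670) = -1307/5 + 46670 = 232043/5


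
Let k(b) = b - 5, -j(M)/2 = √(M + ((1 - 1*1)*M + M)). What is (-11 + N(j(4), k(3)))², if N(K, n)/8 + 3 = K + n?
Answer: 4649 + 3264*√2 ≈ 9265.0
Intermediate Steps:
j(M) = -2*√2*√M (j(M) = -2*√(M + ((1 - 1*1)*M + M)) = -2*√(M + ((1 - 1)*M + M)) = -2*√(M + (0*M + M)) = -2*√(M + (0 + M)) = -2*√(M + M) = -2*√2*√M)
k(b) = -5 + b
N(K, n) = -24 + 8*K + 8*n (N(K, n) = -24 + 8*(K + n) = -24 + (8*K + 8*n) = -24 + 8*K + 8*n)
(-11 + N(j(4), k(3)))² = (-11 + (-24 + 8*(-2*√2*√4) + 8*(-5 + 3)))² = (-11 + (-24 + 8*(-2*√2*2) + 8*(-2)))² = (-11 + (-24 + 8*(-4*√2) - 16))² = (-11 + (-24 - 32*√2 - 16))² = (-11 + (-40 - 32*√2))² = (-51 - 32*√2)²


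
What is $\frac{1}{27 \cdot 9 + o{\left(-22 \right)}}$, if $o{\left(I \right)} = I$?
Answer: $\frac{1}{221} \approx 0.0045249$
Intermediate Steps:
$\frac{1}{27 \cdot 9 + o{\left(-22 \right)}} = \frac{1}{27 \cdot 9 - 22} = \frac{1}{243 - 22} = \frac{1}{221}$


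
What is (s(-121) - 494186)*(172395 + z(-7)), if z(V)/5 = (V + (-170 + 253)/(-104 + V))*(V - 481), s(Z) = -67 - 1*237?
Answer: -3500040603350/37 ≈ -9.4596e+10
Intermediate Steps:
s(Z) = -304 (s(Z) = -67 - 237 = -304)
z(V) = 5*(-481 + V)*(V + 83/(-104 + V)) (z(V) = 5*((V + (-170 + 253)/(-104 + V))*(V - 481)) = 5*((V + 83/(-104 + V))*(-481 + V)) = 5*((-481 + V)*(V + 83/(-104 + V))) = 5*(-481 + V)*(V + 83/(-104 + V)))
(s(-121) - 494186)*(172395 + z(-7)) = (-304 - 494186)*(172395 + 5*(-39923 + (-7)³ - 585*(-7)² + 50107*(-7))/(-104 - 7)) = -494490*(172395 + 5*(-39923 - 343 - 585*49 - 350749)/(-111)) = -494490*(172395 + 5*(-1/111)*(-39923 - 343 - 28665 - 350749)) = -494490*(172395 + 5*(-1/111)*(-419680)) = -494490*(172395 + 2098400/111) = -494490*21234245/111 = -3500040603350/37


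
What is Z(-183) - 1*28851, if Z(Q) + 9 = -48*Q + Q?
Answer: -20259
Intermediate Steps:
Z(Q) = -9 - 47*Q (Z(Q) = -9 + (-48*Q + Q) = -9 - 47*Q)
Z(-183) - 1*28851 = (-9 - 47*(-183)) - 1*28851 = (-9 + 8601) - 28851 = 8592 - 28851 = -20259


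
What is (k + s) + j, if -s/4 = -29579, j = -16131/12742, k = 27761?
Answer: 1861297003/12742 ≈ 1.4608e+5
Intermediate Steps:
j = -16131/12742 (j = -16131*1/12742 = -16131/12742 ≈ -1.2660)
s = 118316 (s = -4*(-29579) = 118316)
(k + s) + j = (27761 + 118316) - 16131/12742 = 146077 - 16131/12742 = 1861297003/12742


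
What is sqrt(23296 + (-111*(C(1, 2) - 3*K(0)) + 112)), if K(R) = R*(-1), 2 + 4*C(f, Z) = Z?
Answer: 4*sqrt(1463) ≈ 153.00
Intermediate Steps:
C(f, Z) = -1/2 + Z/4
K(R) = -R
sqrt(23296 + (-111*(C(1, 2) - 3*K(0)) + 112)) = sqrt(23296 + (-111*((-1/2 + (1/4)*2) - (-3)*0) + 112)) = sqrt(23296 + (-111*((-1/2 + 1/2) - 3*0) + 112)) = sqrt(23296 + (-111*(0 + 0) + 112)) = sqrt(23296 + (-111*0 + 112)) = sqrt(23296 + (0 + 112)) = sqrt(23296 + 112) = sqrt(23408) = 4*sqrt(1463)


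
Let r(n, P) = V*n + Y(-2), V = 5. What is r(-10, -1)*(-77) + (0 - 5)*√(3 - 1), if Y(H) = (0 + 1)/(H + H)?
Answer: 15477/4 - 5*√2 ≈ 3862.2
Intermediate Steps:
Y(H) = 1/(2*H)
r(n, P) = -¼ + 5*n (r(n, P) = 5*n + (½)/(-2) = 5*n + (½)*(-½) = 5*n - ¼ = -¼ + 5*n)
r(-10, -1)*(-77) + (0 - 5)*√(3 - 1) = (-¼ + 5*(-10))*(-77) + (0 - 5)*√(3 - 1) = (-¼ - 50)*(-77) - 5*√2 = -201/4*(-77) - 5*√2 = 15477/4 - 5*√2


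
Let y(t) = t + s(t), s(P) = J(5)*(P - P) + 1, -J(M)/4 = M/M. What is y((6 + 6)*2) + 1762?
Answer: 1787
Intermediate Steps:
J(M) = -4 (J(M) = -4*M/M = -4*1 = -4)
s(P) = 1 (s(P) = -4*(P - P) + 1 = -4*0 + 1 = 0 + 1 = 1)
y(t) = 1 + t (y(t) = t + 1 = 1 + t)
y((6 + 6)*2) + 1762 = (1 + (6 + 6)*2) + 1762 = (1 + 12*2) + 1762 = (1 + 24) + 1762 = 25 + 1762 = 1787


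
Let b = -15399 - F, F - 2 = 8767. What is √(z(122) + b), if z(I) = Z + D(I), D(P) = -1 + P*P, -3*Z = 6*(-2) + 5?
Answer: 118*I*√6/3 ≈ 96.347*I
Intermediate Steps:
F = 8769 (F = 2 + 8767 = 8769)
Z = 7/3 (Z = -(6*(-2) + 5)/3 = -(-12 + 5)/3 = -⅓*(-7) = 7/3 ≈ 2.3333)
D(P) = -1 + P²
b = -24168 (b = -15399 - 1*8769 = -15399 - 8769 = -24168)
z(I) = 4/3 + I² (z(I) = 7/3 + (-1 + I²) = 4/3 + I²)
√(z(122) + b) = √((4/3 + 122²) - 24168) = √((4/3 + 14884) - 24168) = √(44656/3 - 24168) = √(-27848/3) = 118*I*√6/3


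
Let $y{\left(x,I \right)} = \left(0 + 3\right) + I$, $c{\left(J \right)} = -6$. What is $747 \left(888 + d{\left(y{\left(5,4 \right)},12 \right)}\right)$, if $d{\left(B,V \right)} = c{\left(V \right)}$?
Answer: $658854$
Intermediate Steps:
$y{\left(x,I \right)} = 3 + I$
$d{\left(B,V \right)} = -6$
$747 \left(888 + d{\left(y{\left(5,4 \right)},12 \right)}\right) = 747 \left(888 - 6\right) = 747 \cdot 882 = 658854$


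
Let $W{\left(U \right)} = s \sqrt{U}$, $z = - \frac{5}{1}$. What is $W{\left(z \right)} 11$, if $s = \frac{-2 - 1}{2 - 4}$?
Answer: $\frac{33 i \sqrt{5}}{2} \approx 36.895 i$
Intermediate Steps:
$s = \frac{3}{2}$ ($s = - \frac{3}{-2} = \left(-3\right) \left(- \frac{1}{2}\right) = \frac{3}{2} \approx 1.5$)
$z = -5$ ($z = \left(-5\right) 1 = -5$)
$W{\left(U \right)} = \frac{3 \sqrt{U}}{2}$
$W{\left(z \right)} 11 = \frac{3 \sqrt{-5}}{2} \cdot 11 = \frac{3 i \sqrt{5}}{2} \cdot 11 = \frac{33 i \sqrt{5}}{2}$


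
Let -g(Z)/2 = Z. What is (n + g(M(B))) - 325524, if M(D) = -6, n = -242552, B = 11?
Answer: -568064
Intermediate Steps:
g(Z) = -2*Z
(n + g(M(B))) - 325524 = (-242552 - 2*(-6)) - 325524 = (-242552 + 12) - 325524 = -242540 - 325524 = -568064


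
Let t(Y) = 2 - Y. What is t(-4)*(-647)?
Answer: -3882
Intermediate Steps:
t(-4)*(-647) = (2 - 1*(-4))*(-647) = (2 + 4)*(-647) = 6*(-647) = -3882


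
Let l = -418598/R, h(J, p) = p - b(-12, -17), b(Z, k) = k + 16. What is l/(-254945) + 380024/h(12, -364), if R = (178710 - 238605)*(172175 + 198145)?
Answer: -2959979069980361299/2827380382299000 ≈ -1046.9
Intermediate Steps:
b(Z, k) = 16 + k
R = -22180316400 (R = -59895*370320 = -22180316400)
h(J, p) = 1 + p (h(J, p) = p - (16 - 17) = p - 1*(-1) = p + 1 = 1 + p)
l = 209299/11090158200 (l = -418598/(-22180316400) = -418598*(-1/22180316400) = 209299/11090158200 ≈ 1.8872e-5)
l/(-254945) + 380024/h(12, -364) = (209299/11090158200)/(-254945) + 380024/(1 - 364) = (209299/11090158200)*(-1/254945) + 380024/(-363) = -209299/2827380382299000 + 380024*(-1/363) = -209299/2827380382299000 - 380024/363 = -2959979069980361299/2827380382299000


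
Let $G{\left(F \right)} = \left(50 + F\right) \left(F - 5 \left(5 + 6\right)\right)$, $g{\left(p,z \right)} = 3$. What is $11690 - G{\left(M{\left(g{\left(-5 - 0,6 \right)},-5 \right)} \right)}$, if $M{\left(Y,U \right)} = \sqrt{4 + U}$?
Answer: $14441 + 5 i \approx 14441.0 + 5.0 i$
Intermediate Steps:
$G{\left(F \right)} = \left(-55 + F\right) \left(50 + F\right)$ ($G{\left(F \right)} = \left(50 + F\right) \left(F - 55\right) = \left(50 + F\right) \left(-55 + F\right) = \left(-55 + F\right) \left(50 + F\right)$)
$11690 - G{\left(M{\left(g{\left(-5 - 0,6 \right)},-5 \right)} \right)} = 11690 - \left(-2750 + \left(\sqrt{4 - 5}\right)^{2} - 5 \sqrt{4 - 5}\right) = 11690 - \left(-2750 + \left(\sqrt{-1}\right)^{2} - 5 \sqrt{-1}\right) = 11690 - \left(-2750 + i^{2} - 5 i\right) = 11690 - \left(-2750 - 1 - 5 i\right) = 11690 - \left(-2751 - 5 i\right) = 11690 + \left(2751 + 5 i\right) = 14441 + 5 i$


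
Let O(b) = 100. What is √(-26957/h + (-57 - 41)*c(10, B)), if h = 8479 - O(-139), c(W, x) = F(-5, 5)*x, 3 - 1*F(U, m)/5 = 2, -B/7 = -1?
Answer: I*√546571613/399 ≈ 58.594*I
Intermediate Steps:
B = 7 (B = -7*(-1) = 7)
F(U, m) = 5 (F(U, m) = 15 - 5*2 = 15 - 10 = 5)
c(W, x) = 5*x
h = 8379 (h = 8479 - 1*100 = 8479 - 100 = 8379)
√(-26957/h + (-57 - 41)*c(10, B)) = √(-26957/8379 + (-57 - 41)*(5*7)) = √(-26957*1/8379 - 98*35) = √(-3851/1197 - 3430) = √(-4109561/1197) = I*√546571613/399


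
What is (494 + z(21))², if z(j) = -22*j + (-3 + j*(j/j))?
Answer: 2500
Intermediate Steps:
z(j) = -3 - 21*j (z(j) = -22*j + (-3 + j*1) = -22*j + (-3 + j) = -3 - 21*j)
(494 + z(21))² = (494 + (-3 - 21*21))² = (494 + (-3 - 441))² = (494 - 444)² = 50² = 2500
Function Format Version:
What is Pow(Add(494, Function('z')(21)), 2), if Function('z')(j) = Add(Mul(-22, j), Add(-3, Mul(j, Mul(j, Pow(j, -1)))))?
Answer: 2500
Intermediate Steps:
Function('z')(j) = Add(-3, Mul(-21, j)) (Function('z')(j) = Add(Mul(-22, j), Add(-3, Mul(j, 1))) = Add(Mul(-22, j), Add(-3, j)) = Add(-3, Mul(-21, j)))
Pow(Add(494, Function('z')(21)), 2) = Pow(Add(494, Add(-3, Mul(-21, 21))), 2) = Pow(Add(494, Add(-3, -441)), 2) = Pow(Add(494, -444), 2) = Pow(50, 2) = 2500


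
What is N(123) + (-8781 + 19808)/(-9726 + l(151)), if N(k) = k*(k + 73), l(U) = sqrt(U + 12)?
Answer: 2280386914002/94594913 - 11027*sqrt(163)/94594913 ≈ 24107.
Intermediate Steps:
l(U) = sqrt(12 + U)
N(k) = k*(73 + k)
N(123) + (-8781 + 19808)/(-9726 + l(151)) = 123*(73 + 123) + (-8781 + 19808)/(-9726 + sqrt(12 + 151)) = 123*196 + 11027/(-9726 + sqrt(163)) = 24108 + 11027/(-9726 + sqrt(163))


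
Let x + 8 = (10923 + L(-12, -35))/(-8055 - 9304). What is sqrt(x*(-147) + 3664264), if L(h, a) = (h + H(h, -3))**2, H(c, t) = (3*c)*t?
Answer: sqrt(1104576316369087)/17359 ≈ 1914.6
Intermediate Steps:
H(c, t) = 3*c*t
L(h, a) = 64*h**2 (L(h, a) = (h + 3*h*(-3))**2 = (h - 9*h)**2 = (-8*h)**2 = 64*h**2)
x = -159011/17359 (x = -8 + (10923 + 64*(-12)**2)/(-8055 - 9304) = -8 + (10923 + 64*144)/(-17359) = -8 + (10923 + 9216)*(-1/17359) = -8 + 20139*(-1/17359) = -8 - 20139/17359 = -159011/17359 ≈ -9.1601)
sqrt(x*(-147) + 3664264) = sqrt(-159011/17359*(-147) + 3664264) = sqrt(23374617/17359 + 3664264) = sqrt(63631333393/17359) = sqrt(1104576316369087)/17359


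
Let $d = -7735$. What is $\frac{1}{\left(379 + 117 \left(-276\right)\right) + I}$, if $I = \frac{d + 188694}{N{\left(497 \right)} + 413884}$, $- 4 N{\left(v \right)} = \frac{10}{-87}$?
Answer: $- \frac{72015821}{2298209408707} \approx -3.1336 \cdot 10^{-5}$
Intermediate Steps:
$N{\left(v \right)} = \frac{5}{174}$ ($N{\left(v \right)} = - \frac{10 \frac{1}{-87}}{4} = - \frac{10 \left(- \frac{1}{87}\right)}{4} = \left(- \frac{1}{4}\right) \left(- \frac{10}{87}\right) = \frac{5}{174}$)
$I = \frac{31486866}{72015821}$ ($I = \frac{-7735 + 188694}{\frac{5}{174} + 413884} = \frac{180959}{\frac{72015821}{174}} = 180959 \cdot \frac{174}{72015821} = \frac{31486866}{72015821} \approx 0.43722$)
$\frac{1}{\left(379 + 117 \left(-276\right)\right) + I} = \frac{1}{\left(379 + 117 \left(-276\right)\right) + \frac{31486866}{72015821}} = \frac{1}{\left(379 - 32292\right) + \frac{31486866}{72015821}} = \frac{1}{-31913 + \frac{31486866}{72015821}} = \frac{1}{- \frac{2298209408707}{72015821}} = - \frac{72015821}{2298209408707}$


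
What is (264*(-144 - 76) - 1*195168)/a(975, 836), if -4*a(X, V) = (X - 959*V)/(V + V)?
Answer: -1693722624/800749 ≈ -2115.2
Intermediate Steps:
a(X, V) = -(X - 959*V)/(8*V) (a(X, V) = -(X - 959*V)/(4*(V + V)) = -(X - 959*V)/(4*(2*V)) = -(X - 959*V)*1/(2*V)/4 = -(X - 959*V)/(8*V))
(264*(-144 - 76) - 1*195168)/a(975, 836) = (264*(-144 - 76) - 1*195168)/(((⅛)*(-1*975 + 959*836)/836)) = (264*(-220) - 195168)/(((⅛)*(1/836)*(-975 + 801724))) = (-58080 - 195168)/(((⅛)*(1/836)*800749)) = -253248/800749/6688 = -253248*6688/800749 = -1693722624/800749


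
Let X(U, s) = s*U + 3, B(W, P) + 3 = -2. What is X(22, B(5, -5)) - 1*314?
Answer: -421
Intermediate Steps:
B(W, P) = -5 (B(W, P) = -3 - 2 = -5)
X(U, s) = 3 + U*s (X(U, s) = U*s + 3 = 3 + U*s)
X(22, B(5, -5)) - 1*314 = (3 + 22*(-5)) - 1*314 = (3 - 110) - 314 = -107 - 314 = -421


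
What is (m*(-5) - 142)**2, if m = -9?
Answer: 9409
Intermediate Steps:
(m*(-5) - 142)**2 = (-9*(-5) - 142)**2 = (45 - 142)**2 = (-97)**2 = 9409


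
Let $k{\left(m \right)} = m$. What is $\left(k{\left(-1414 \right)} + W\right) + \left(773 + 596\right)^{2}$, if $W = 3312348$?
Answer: $5185095$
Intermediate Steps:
$\left(k{\left(-1414 \right)} + W\right) + \left(773 + 596\right)^{2} = \left(-1414 + 3312348\right) + \left(773 + 596\right)^{2} = 3310934 + 1369^{2} = 3310934 + 1874161 = 5185095$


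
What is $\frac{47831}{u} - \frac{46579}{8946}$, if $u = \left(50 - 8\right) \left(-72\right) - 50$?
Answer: $- \frac{142769993}{6875001} \approx -20.767$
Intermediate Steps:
$u = -3074$ ($u = 42 \left(-72\right) - 50 = -3024 - 50 = -3074$)
$\frac{47831}{u} - \frac{46579}{8946} = \frac{47831}{-3074} - \frac{46579}{8946} = 47831 \left(- \frac{1}{3074}\right) - \frac{46579}{8946} = - \frac{47831}{3074} - \frac{46579}{8946} = - \frac{142769993}{6875001}$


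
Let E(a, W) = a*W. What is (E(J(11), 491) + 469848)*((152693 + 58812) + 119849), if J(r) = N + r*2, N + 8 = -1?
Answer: 157801046774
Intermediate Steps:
N = -9 (N = -8 - 1 = -9)
J(r) = -9 + 2*r (J(r) = -9 + r*2 = -9 + 2*r)
E(a, W) = W*a
(E(J(11), 491) + 469848)*((152693 + 58812) + 119849) = (491*(-9 + 2*11) + 469848)*((152693 + 58812) + 119849) = (491*(-9 + 22) + 469848)*(211505 + 119849) = (491*13 + 469848)*331354 = (6383 + 469848)*331354 = 476231*331354 = 157801046774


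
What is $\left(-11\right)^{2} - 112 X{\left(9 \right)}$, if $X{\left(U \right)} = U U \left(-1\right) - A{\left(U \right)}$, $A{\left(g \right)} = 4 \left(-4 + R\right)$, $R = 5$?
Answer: $9641$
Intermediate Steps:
$A{\left(g \right)} = 4$ ($A{\left(g \right)} = 4 \left(-4 + 5\right) = 4 \cdot 1 = 4$)
$X{\left(U \right)} = -4 - U^{2}$ ($X{\left(U \right)} = U U \left(-1\right) - 4 = U^{2} \left(-1\right) - 4 = - U^{2} - 4 = -4 - U^{2}$)
$\left(-11\right)^{2} - 112 X{\left(9 \right)} = \left(-11\right)^{2} - 112 \left(-4 - 9^{2}\right) = 121 - 112 \left(-4 - 81\right) = 121 - -9520 = 121 + 9520 = 9641$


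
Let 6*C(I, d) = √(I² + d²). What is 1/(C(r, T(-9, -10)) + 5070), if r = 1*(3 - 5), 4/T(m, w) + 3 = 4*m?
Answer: 13880646/70374874915 - 117*√61/70374874915 ≈ 0.00019723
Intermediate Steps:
T(m, w) = 4/(-3 + 4*m)
r = -2 (r = 1*(-2) = -2)
C(I, d) = √(I² + d²)/6
1/(C(r, T(-9, -10)) + 5070) = 1/(√((-2)² + (4/(-3 + 4*(-9)))²)/6 + 5070) = 1/(√(4 + (4/(-3 - 36))²)/6 + 5070) = 1/(√(4 + (4/(-39))²)/6 + 5070) = 1/(√(4 + (4*(-1/39))²)/6 + 5070) = 1/(√(4 + (-4/39)²)/6 + 5070) = 1/(√(4 + 16/1521)/6 + 5070) = 1/(√(6100/1521)/6 + 5070) = 1/((10*√61/39)/6 + 5070) = 1/(5*√61/117 + 5070) = 1/(5070 + 5*√61/117)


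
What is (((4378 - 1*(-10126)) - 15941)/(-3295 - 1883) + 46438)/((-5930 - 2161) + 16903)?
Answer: 80152467/15209512 ≈ 5.2699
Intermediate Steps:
(((4378 - 1*(-10126)) - 15941)/(-3295 - 1883) + 46438)/((-5930 - 2161) + 16903) = (((4378 + 10126) - 15941)/(-5178) + 46438)/(-8091 + 16903) = ((14504 - 15941)*(-1/5178) + 46438)/8812 = (-1437*(-1/5178) + 46438)*(1/8812) = (479/1726 + 46438)*(1/8812) = (80152467/1726)*(1/8812) = 80152467/15209512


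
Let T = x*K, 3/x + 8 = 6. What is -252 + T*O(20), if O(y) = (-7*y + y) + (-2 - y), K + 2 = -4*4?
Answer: -4086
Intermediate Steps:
x = -3/2 (x = 3/(-8 + 6) = 3/(-2) = 3*(-½) = -3/2 ≈ -1.5000)
K = -18 (K = -2 - 4*4 = -2 - 16 = -18)
O(y) = -2 - 7*y (O(y) = -6*y + (-2 - y) = -2 - 7*y)
T = 27 (T = -3/2*(-18) = 27)
-252 + T*O(20) = -252 + 27*(-2 - 7*20) = -252 + 27*(-2 - 140) = -252 + 27*(-142) = -252 - 3834 = -4086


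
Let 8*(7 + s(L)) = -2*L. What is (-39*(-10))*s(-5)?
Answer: -4485/2 ≈ -2242.5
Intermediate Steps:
s(L) = -7 - L/4 (s(L) = -7 + (-2*L)/8 = -7 - L/4)
(-39*(-10))*s(-5) = (-39*(-10))*(-7 - ¼*(-5)) = 390*(-7 + 5/4) = 390*(-23/4) = -4485/2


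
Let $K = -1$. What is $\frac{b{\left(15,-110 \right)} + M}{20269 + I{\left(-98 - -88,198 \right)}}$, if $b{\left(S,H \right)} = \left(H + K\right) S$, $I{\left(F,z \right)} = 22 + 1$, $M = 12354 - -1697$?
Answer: $\frac{6193}{10146} \approx 0.61039$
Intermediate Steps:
$M = 14051$ ($M = 12354 + 1697 = 14051$)
$I{\left(F,z \right)} = 23$
$b{\left(S,H \right)} = S \left(-1 + H\right)$ ($b{\left(S,H \right)} = \left(H - 1\right) S = \left(-1 + H\right) S = S \left(-1 + H\right)$)
$\frac{b{\left(15,-110 \right)} + M}{20269 + I{\left(-98 - -88,198 \right)}} = \frac{15 \left(-1 - 110\right) + 14051}{20269 + 23} = \frac{15 \left(-111\right) + 14051}{20292} = \left(-1665 + 14051\right) \frac{1}{20292} = 12386 \cdot \frac{1}{20292} = \frac{6193}{10146}$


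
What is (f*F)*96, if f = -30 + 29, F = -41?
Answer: 3936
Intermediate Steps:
f = -1
(f*F)*96 = -1*(-41)*96 = 41*96 = 3936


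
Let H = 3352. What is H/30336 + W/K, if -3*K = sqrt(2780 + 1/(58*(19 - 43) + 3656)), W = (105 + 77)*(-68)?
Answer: 419/3792 + 74256*sqrt(3562359286)/6293921 ≈ 704.28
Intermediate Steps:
W = -12376 (W = 182*(-68) = -12376)
K = -sqrt(3562359286)/3396 (K = -sqrt(2780 + 1/(58*(19 - 43) + 3656))/3 = -sqrt(2780 + 1/(58*(-24) + 3656))/3 = -sqrt(2780 + 1/(-1392 + 3656))/3 = -sqrt(2780 + 1/2264)/3 = -sqrt(3562359286)/3396 ≈ -17.575)
H/30336 + W/K = 3352/30336 - 12376*(-6*sqrt(3562359286)/6293921) = 3352*(1/30336) - (-74256)*sqrt(3562359286)/6293921 = 419/3792 + 74256*sqrt(3562359286)/6293921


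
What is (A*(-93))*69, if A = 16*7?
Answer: -718704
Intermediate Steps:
A = 112
(A*(-93))*69 = (112*(-93))*69 = -10416*69 = -718704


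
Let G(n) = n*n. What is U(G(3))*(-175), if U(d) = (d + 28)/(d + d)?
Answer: -6475/18 ≈ -359.72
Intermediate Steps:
G(n) = n²
U(d) = (28 + d)/(2*d) (U(d) = (28 + d)/((2*d)) = (28 + d)*(1/(2*d)) = (28 + d)/(2*d))
U(G(3))*(-175) = ((28 + 3²)/(2*(3²)))*(-175) = ((½)*(28 + 9)/9)*(-175) = ((½)*(⅑)*37)*(-175) = (37/18)*(-175) = -6475/18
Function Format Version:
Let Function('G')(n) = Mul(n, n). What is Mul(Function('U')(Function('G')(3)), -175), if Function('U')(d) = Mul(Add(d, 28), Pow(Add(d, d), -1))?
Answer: Rational(-6475, 18) ≈ -359.72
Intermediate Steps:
Function('G')(n) = Pow(n, 2)
Function('U')(d) = Mul(Rational(1, 2), Pow(d, -1), Add(28, d)) (Function('U')(d) = Mul(Add(28, d), Pow(Mul(2, d), -1)) = Mul(Add(28, d), Mul(Rational(1, 2), Pow(d, -1))) = Mul(Rational(1, 2), Pow(d, -1), Add(28, d)))
Mul(Function('U')(Function('G')(3)), -175) = Mul(Mul(Rational(1, 2), Pow(Pow(3, 2), -1), Add(28, Pow(3, 2))), -175) = Mul(Mul(Rational(1, 2), Pow(9, -1), Add(28, 9)), -175) = Mul(Mul(Rational(1, 2), Rational(1, 9), 37), -175) = Mul(Rational(37, 18), -175) = Rational(-6475, 18)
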